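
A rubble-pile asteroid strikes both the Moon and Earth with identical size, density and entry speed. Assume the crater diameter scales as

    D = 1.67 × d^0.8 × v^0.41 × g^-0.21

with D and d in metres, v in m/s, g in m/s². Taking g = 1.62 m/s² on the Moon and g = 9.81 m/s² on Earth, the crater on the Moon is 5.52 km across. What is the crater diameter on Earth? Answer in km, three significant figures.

D ≈ 3.78 km

All impactor-dependent factors cancel in the ratio, leaving D_Earth/D_Moon = (g_Earth/g_Moon)^-0.21.
(9.81/1.62)^-0.21 = 6.056^-0.21 = 0.6851
D_Earth = 0.6851 × 5.52 km = 3.78 km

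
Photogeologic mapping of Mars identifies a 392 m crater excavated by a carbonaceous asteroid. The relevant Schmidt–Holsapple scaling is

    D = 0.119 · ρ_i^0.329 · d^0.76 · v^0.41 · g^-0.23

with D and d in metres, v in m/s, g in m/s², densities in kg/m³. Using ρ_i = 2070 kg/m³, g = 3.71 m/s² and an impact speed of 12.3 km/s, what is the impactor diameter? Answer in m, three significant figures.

d ≈ 14.4 m

Rearranging for d: d = [D / (0.119 · 2070^0.329 · 12300^0.41 · 3.71^-0.23)]^(1/0.76).
2070^0.329 = 12.33
12300^0.41 = 47.52
3.71^-0.23 = 0.7397
Denominator = 0.119 × 12.33 × 47.52 × 0.7397 = 51.58
D / 51.58 = 392 / 51.58 = 7.600
d = 7.600^(1/0.76) = 7.600^1.3158 = 14.42 m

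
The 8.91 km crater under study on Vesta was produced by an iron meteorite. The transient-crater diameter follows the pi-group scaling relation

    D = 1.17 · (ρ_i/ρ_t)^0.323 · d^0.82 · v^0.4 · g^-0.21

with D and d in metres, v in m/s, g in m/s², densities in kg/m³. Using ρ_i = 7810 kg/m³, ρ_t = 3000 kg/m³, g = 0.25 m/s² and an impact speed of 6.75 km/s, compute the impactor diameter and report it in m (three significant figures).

d ≈ 353 m

Rearranging for d: d = [D / (1.17 · (7810/3000)^0.323 · 6750^0.4 · 0.25^-0.21)]^(1/0.82).
D = 8910 m.
(7810/3000)^0.323 = 1.362
6750^0.4 = 34.02
0.25^-0.21 = 1.338
Denominator = 1.17 × 1.362 × 34.02 × 1.338 = 72.54
D / 72.54 = 8910 / 72.54 = 122.8
d = 122.8^(1/0.82) = 122.8^1.2195 = 353.0 m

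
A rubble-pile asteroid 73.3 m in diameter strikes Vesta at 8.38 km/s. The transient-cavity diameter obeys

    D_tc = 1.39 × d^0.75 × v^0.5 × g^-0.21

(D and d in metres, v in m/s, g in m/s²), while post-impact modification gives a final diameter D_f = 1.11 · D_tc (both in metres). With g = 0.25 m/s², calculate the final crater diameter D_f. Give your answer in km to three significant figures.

D_f ≈ 4.73 km

v = 8380 m/s.
d^0.75 = 73.3^0.75 = 25.05
v^0.5 = 8380^0.5 = 91.54
g^-0.21 = 0.25^-0.21 = 1.338
D_tc = 1.39 × 25.05 × 91.54 × 1.338 = 4265 m
D_f = 1.11 × 4265 = 4734 m
     = 4.734 km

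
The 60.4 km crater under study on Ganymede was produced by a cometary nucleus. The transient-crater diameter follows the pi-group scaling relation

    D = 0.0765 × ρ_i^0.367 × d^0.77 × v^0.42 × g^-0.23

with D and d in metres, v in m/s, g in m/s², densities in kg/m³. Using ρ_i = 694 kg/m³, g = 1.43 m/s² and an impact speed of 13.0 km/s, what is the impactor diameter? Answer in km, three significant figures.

Rearranging for d: d = [D / (0.0765 · 694^0.367 · 13000^0.42 · 1.43^-0.23)]^(1/0.77).
D = 60400 m.
694^0.367 = 11.04
13000^0.42 = 53.44
1.43^-0.23 = 0.9210
Denominator = 0.0765 × 11.04 × 53.44 × 0.9210 = 41.57
D / 41.57 = 60400 / 41.57 = 1453
d = 1453^(1/0.77) = 1453^1.2987 = 12789 m

d ≈ 12.8 km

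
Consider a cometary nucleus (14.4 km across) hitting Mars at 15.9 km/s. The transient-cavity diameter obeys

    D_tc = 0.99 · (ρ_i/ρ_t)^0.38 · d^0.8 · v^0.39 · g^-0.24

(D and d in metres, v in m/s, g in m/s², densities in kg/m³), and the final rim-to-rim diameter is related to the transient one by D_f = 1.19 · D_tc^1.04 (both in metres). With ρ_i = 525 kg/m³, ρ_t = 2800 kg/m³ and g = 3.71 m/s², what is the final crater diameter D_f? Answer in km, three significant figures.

In SI: d = 14400 m, v = 15900 m/s.
(ρ_i/ρ_t)^0.38 = (525/2800)^0.38 = 0.5293
d^0.8 = 14400^0.8 = 2122
v^0.39 = 15900^0.39 = 43.51
g^-0.24 = 3.71^-0.24 = 0.7300
D_tc = 0.99 × 0.5293 × 2122 × 43.51 × 0.7300 = 35320 m
D_f = 1.19 × (35320)^1.04 = 63898 m
     = 63.90 km

D_f ≈ 63.9 km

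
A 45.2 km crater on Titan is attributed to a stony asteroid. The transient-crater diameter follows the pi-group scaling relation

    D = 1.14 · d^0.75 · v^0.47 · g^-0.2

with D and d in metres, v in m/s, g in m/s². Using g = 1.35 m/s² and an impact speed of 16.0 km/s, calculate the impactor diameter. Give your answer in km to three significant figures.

Rearranging for d: d = [D / (1.14 · 16000^0.47 · 1.35^-0.2)]^(1/0.75).
D = 45200 m.
16000^0.47 = 94.61
1.35^-0.2 = 0.9417
Denominator = 1.14 × 94.61 × 0.9417 = 101.6
D / 101.6 = 45200 / 101.6 = 444.9
d = 444.9^(1/0.75) = 444.9^1.3333 = 3396 m

d ≈ 3.40 km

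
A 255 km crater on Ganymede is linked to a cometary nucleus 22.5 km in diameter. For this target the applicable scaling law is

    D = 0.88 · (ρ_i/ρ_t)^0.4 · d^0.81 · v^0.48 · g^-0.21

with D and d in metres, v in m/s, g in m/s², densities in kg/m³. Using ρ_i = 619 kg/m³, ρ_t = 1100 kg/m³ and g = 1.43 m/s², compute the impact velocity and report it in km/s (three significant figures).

Rearranging for v: v = [D / (0.88 · (619/1100)^0.4 · 22500^0.81 · 1.43^-0.21)]^(1/0.48).
D = 255000 m.
(619/1100)^0.4 = 0.7945
22500^0.81 = 3352
1.43^-0.21 = 0.9276
Denominator = 0.88 × 0.7945 × 3352 × 0.9276 = 2174
D / 2174 = 255000 / 2174 = 117.3
v = 117.3^(1/0.48) = 117.3^2.0833 = 20463 m/s

v ≈ 20.5 km/s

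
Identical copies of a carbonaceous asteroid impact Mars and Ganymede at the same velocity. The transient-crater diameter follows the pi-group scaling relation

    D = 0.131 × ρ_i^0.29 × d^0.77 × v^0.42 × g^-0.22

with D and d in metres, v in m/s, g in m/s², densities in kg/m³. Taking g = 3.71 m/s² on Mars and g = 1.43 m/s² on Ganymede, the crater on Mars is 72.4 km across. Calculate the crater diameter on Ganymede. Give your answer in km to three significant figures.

All impactor-dependent factors cancel in the ratio, leaving D_Ganymede/D_Mars = (g_Ganymede/g_Mars)^-0.22.
(1.43/3.71)^-0.22 = 0.3854^-0.22 = 1.233
D_Ganymede = 1.233 × 72.4 km = 89.3 km

D ≈ 89.3 km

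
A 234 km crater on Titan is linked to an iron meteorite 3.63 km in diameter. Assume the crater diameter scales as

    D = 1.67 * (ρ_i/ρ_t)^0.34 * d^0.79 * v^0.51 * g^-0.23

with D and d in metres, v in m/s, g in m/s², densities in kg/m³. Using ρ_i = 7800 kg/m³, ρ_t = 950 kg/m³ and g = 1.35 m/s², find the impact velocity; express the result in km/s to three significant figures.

Rearranging for v: v = [D / (1.67 · (7800/950)^0.34 · 3630^0.79 · 1.35^-0.23)]^(1/0.51).
D = 234000 m.
(7800/950)^0.34 = 2.046
3630^0.79 = 649.1
1.35^-0.23 = 0.9333
Denominator = 1.67 × 2.046 × 649.1 × 0.9333 = 2070
D / 2070 = 234000 / 2070 = 113.0
v = 113.0^(1/0.51) = 113.0^1.9608 = 10609 m/s

v ≈ 10.6 km/s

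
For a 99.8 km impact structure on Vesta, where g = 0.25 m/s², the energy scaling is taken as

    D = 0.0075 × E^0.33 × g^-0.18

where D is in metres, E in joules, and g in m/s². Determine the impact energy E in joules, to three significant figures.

E ≈ 1.82 × 10^21 J

Rearranging: E = [D / (0.0075 · g^-0.18)]^(1/0.33).
D = 99800 m.
g^-0.18 = 0.25^-0.18 = 1.283
D / (0.0075 × 1.283) = 99800 / (9.622 × 10^-3) = 1.037 × 10^7
E = (1.037 × 10^7)^3.0303 = 1.819 × 10^21 J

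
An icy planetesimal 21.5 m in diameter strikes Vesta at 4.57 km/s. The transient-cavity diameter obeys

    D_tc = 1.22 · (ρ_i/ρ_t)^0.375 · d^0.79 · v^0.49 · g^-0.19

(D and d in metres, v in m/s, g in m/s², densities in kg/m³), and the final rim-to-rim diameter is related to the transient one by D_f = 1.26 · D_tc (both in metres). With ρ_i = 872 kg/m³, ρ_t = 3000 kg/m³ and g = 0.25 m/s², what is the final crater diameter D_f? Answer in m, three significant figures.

v = 4570 m/s.
(ρ_i/ρ_t)^0.375 = (872/3000)^0.375 = 0.6292
d^0.79 = 21.5^0.79 = 11.29
v^0.49 = 4570^0.49 = 62.14
g^-0.19 = 0.25^-0.19 = 1.301
D_tc = 1.22 × 0.6292 × 11.29 × 62.14 × 1.301 = 700.6 m
D_f = 1.26 × 700.6 = 882.8 m

D_f ≈ 883 m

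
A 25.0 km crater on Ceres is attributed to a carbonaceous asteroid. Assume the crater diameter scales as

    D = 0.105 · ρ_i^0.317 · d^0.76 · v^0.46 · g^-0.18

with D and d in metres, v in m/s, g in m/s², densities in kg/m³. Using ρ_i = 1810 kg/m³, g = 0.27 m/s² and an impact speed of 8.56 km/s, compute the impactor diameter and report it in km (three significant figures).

Rearranging for d: d = [D / (0.105 · 1810^0.317 · 8560^0.46 · 0.27^-0.18)]^(1/0.76).
D = 25000 m.
1810^0.317 = 10.78
8560^0.46 = 64.41
0.27^-0.18 = 1.266
Denominator = 0.105 × 10.78 × 64.41 × 1.266 = 92.30
D / 92.30 = 25000 / 92.30 = 270.9
d = 270.9^(1/0.76) = 270.9^1.3158 = 1589 m

d ≈ 1.59 km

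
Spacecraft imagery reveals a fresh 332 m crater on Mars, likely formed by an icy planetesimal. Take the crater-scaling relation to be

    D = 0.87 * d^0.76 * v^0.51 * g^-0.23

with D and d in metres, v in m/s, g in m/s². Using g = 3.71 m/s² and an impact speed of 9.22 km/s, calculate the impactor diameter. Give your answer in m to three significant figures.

d ≈ 8.10 m

Rearranging for d: d = [D / (0.87 · 9220^0.51 · 3.71^-0.23)]^(1/0.76).
9220^0.51 = 105.2
3.71^-0.23 = 0.7397
Denominator = 0.87 × 105.2 × 0.7397 = 67.70
D / 67.70 = 332 / 67.70 = 4.904
d = 4.904^(1/0.76) = 4.904^1.3158 = 8.103 m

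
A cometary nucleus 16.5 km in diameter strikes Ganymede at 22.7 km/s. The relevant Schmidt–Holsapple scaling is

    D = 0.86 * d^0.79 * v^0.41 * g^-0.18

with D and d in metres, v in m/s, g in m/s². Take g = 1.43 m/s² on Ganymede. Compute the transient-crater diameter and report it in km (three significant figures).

D ≈ 106 km

In SI units: d = 16500 m, v = 22700 m/s.
d^0.79 = 16500^0.79 = 2147
v^0.41 = 22700^0.41 = 61.09
g^-0.18 = 1.43^-0.18 = 0.9376
D = 0.86 × 2147 × 61.09 × 0.9376 = 1.058 × 10^5 m
   = 105.8 km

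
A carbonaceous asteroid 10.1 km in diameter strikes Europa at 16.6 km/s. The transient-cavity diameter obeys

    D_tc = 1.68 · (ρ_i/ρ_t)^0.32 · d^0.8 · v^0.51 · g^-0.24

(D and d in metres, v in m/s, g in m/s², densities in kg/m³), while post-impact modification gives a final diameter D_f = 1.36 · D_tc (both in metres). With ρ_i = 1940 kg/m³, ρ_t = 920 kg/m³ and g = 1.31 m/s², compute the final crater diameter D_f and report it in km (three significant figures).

In SI: d = 10100 m, v = 16600 m/s.
(ρ_i/ρ_t)^0.32 = (1940/920)^0.32 = 1.270
d^0.8 = 10100^0.8 = 1598
v^0.51 = 16600^0.51 = 142.0
g^-0.24 = 1.31^-0.24 = 0.9372
D_tc = 1.68 × 1.270 × 1598 × 142.0 × 0.9372 = 4.537 × 10^5 m
D_f = 1.36 × 4.537 × 10^5 = 6.170 × 10^5 m
     = 617.0 km

D_f ≈ 617 km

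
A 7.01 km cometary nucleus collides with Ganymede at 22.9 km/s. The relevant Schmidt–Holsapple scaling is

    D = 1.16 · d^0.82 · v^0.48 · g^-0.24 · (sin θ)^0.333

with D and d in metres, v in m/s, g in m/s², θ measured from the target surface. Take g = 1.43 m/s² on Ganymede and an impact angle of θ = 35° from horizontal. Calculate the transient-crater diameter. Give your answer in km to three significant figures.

D ≈ 156 km

In SI units: d = 7010 m, v = 22900 m/s.
d^0.82 = 7010^0.82 = 1424
v^0.48 = 22900^0.48 = 123.8
g^-0.24 = 1.43^-0.24 = 0.9177
(sin 35°)^0.333 = 0.5736^0.333 = 0.8310
D = 1.16 × 1424 × 123.8 × 0.9177 × 0.8310 = 1.560 × 10^5 m
   = 156.0 km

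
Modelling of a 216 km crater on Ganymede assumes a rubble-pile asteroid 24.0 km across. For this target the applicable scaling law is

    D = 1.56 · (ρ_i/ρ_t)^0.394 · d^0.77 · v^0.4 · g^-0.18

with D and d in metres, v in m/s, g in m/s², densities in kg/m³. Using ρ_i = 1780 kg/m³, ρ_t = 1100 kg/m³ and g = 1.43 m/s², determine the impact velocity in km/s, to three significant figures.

Rearranging for v: v = [D / (1.56 · (1780/1100)^0.394 · 24000^0.77 · 1.43^-0.18)]^(1/0.4).
D = 216000 m.
(1780/1100)^0.394 = 1.209
24000^0.77 = 2359
1.43^-0.18 = 0.9376
Denominator = 1.56 × 1.209 × 2359 × 0.9376 = 4172
D / 4172 = 216000 / 4172 = 51.77
v = 51.77^(1/0.4) = 51.77^2.5 = 19284 m/s

v ≈ 19.3 km/s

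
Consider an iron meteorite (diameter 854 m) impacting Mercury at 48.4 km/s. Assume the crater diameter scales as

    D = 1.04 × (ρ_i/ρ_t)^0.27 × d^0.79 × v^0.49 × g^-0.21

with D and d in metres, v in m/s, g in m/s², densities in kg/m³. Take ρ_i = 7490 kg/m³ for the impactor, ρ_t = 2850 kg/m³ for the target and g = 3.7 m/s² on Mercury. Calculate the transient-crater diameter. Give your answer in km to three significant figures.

In SI units: v = 48400 m/s.
(ρ_i/ρ_t)^0.27 = (7490/2850)^0.27 = 1.298
d^0.79 = 854^0.79 = 206.9
v^0.49 = 48400^0.49 = 197.5
g^-0.21 = 3.7^-0.21 = 0.7598
D = 1.04 × 1.298 × 206.9 × 197.5 × 0.7598 = 41912 m
   = 41.91 km

D ≈ 41.9 km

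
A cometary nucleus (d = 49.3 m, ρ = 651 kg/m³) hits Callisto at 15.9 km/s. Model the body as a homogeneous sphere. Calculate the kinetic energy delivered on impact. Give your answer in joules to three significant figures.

E ≈ 5.16 × 10^15 J

v = 15900 m/s.
Mass m = (π/6) ρ d³ = (π/6) × 651 × (49.3)³ = 4.084 × 10^7 kg
E = ½ m v² = 0.5 × 4.084 × 10^7 × (15900)² = 5.162 × 10^15 J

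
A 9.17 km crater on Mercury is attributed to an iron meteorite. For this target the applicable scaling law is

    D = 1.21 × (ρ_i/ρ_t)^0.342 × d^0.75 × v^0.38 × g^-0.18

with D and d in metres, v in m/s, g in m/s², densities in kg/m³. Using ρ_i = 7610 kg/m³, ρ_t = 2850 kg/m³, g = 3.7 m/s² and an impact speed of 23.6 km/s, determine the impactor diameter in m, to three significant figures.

Rearranging for d: d = [D / (1.21 · (7610/2850)^0.342 · 23600^0.38 · 3.7^-0.18)]^(1/0.75).
D = 9170 m.
(7610/2850)^0.342 = 1.399
23600^0.38 = 45.89
3.7^-0.18 = 0.7902
Denominator = 1.21 × 1.399 × 45.89 × 0.7902 = 61.38
D / 61.38 = 9170 / 61.38 = 149.4
d = 149.4^(1/0.75) = 149.4^1.3333 = 792.6 m

d ≈ 793 m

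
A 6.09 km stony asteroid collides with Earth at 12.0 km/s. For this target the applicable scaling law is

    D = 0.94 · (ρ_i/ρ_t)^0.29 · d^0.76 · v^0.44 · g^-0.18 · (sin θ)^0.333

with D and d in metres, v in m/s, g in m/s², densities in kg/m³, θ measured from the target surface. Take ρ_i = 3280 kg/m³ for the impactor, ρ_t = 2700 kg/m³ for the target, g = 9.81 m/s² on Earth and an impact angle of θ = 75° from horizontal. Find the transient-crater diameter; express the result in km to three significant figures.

In SI units: d = 6090 m, v = 12000 m/s.
(ρ_i/ρ_t)^0.29 = (3280/2700)^0.29 = 1.058
d^0.76 = 6090^0.76 = 752.2
v^0.44 = 12000^0.44 = 62.35
g^-0.18 = 9.81^-0.18 = 0.6630
(sin 75°)^0.333 = 0.9659^0.333 = 0.9885
D = 0.94 × 1.058 × 752.2 × 62.35 × 0.6630 × 0.9885 = 30568 m
   = 30.57 km

D ≈ 30.6 km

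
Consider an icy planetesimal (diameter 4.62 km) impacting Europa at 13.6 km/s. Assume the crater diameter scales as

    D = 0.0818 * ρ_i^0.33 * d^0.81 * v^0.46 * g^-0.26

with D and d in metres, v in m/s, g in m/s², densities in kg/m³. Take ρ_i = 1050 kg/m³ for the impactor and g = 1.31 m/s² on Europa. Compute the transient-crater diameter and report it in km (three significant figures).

In SI units: d = 4620 m, v = 13600 m/s.
ρ_i^0.33 = 1050^0.33 = 9.931
d^0.81 = 4620^0.81 = 929.7
v^0.46 = 13600^0.46 = 79.69
g^-0.26 = 1.31^-0.26 = 0.9322
D = 0.0818 × 9.931 × 929.7 × 79.69 × 0.9322 = 56105 m
   = 56.11 km

D ≈ 56.1 km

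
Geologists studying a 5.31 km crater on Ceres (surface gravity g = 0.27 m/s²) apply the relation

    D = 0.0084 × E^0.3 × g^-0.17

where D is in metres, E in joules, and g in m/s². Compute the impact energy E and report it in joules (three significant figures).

E ≈ 1.03 × 10^19 J

Rearranging: E = [D / (0.0084 · g^-0.17)]^(1/0.3).
D = 5310 m.
g^-0.17 = 0.27^-0.17 = 1.249
D / (0.0084 × 1.249) = 5310 / (0.01049) = 5.062 × 10^5
E = (5.062 × 10^5)^3.3333 = 1.033 × 10^19 J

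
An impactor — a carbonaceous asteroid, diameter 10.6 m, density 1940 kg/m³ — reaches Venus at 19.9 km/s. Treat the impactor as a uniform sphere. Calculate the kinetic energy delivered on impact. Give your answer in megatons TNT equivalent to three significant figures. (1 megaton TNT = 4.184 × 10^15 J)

E ≈ 0.0573 Mt TNT

v = 19900 m/s.
Mass m = (π/6) ρ d³ = (π/6) × 1940 × (10.6)³ = 1.210 × 10^6 kg
E = ½ m v² = 0.5 × 1.210 × 10^6 × (19900)² = 2.396 × 10^14 J
   = 2.396 × 10^14 / 4.184×10^15 = 0.05727 Mt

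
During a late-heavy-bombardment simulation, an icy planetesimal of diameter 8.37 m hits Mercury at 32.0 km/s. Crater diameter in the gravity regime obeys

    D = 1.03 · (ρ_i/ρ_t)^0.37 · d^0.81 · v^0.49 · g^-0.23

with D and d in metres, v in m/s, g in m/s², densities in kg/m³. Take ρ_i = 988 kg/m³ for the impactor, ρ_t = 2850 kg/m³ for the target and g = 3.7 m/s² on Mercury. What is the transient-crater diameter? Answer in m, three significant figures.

In SI units: v = 32000 m/s.
(ρ_i/ρ_t)^0.37 = (988/2850)^0.37 = 0.6757
d^0.81 = 8.37^0.81 = 5.590
v^0.49 = 32000^0.49 = 161.3
g^-0.23 = 3.7^-0.23 = 0.7401
D = 1.03 × 0.6757 × 5.590 × 161.3 × 0.7401 = 464.4 m

D ≈ 464 m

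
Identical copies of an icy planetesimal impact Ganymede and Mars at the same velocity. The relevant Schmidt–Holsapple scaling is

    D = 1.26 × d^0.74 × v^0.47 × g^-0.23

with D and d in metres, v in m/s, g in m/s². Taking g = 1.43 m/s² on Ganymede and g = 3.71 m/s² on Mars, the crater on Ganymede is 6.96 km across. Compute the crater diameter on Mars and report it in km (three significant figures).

D ≈ 5.59 km

All impactor-dependent factors cancel in the ratio, leaving D_Mars/D_Ganymede = (g_Mars/g_Ganymede)^-0.23.
(3.71/1.43)^-0.23 = 2.594^-0.23 = 0.8031
D_Mars = 0.8031 × 6.96 km = 5.59 km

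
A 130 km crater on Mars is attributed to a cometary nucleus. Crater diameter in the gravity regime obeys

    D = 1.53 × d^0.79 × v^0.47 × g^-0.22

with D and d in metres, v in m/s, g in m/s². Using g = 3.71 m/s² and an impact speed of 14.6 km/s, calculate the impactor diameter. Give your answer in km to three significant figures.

Rearranging for d: d = [D / (1.53 · 14600^0.47 · 3.71^-0.22)]^(1/0.79).
D = 130000 m.
14600^0.47 = 90.62
3.71^-0.22 = 0.7494
Denominator = 1.53 × 90.62 × 0.7494 = 103.9
D / 103.9 = 130000 / 103.9 = 1251
d = 1251^(1/0.79) = 1251^1.2658 = 8327 m

d ≈ 8.33 km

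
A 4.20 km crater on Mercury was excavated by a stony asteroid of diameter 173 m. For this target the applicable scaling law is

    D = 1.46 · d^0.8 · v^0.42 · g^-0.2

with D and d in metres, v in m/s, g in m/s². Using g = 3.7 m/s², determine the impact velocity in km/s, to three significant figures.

Rearranging for v: v = [D / (1.46 · 173^0.8 · 3.7^-0.2)]^(1/0.42).
D = 4200 m.
173^0.8 = 61.72
3.7^-0.2 = 0.7698
Denominator = 1.46 × 61.72 × 0.7698 = 69.37
D / 69.37 = 4200 / 69.37 = 60.54
v = 60.54^(1/0.42) = 60.54^2.381 = 17500 m/s

v ≈ 17.5 km/s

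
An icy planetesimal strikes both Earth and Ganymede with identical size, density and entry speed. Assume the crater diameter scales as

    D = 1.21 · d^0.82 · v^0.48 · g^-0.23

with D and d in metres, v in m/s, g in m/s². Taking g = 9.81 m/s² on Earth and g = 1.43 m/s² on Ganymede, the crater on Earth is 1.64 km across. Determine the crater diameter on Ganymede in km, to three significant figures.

All impactor-dependent factors cancel in the ratio, leaving D_Ganymede/D_Earth = (g_Ganymede/g_Earth)^-0.23.
(1.43/9.81)^-0.23 = 0.1458^-0.23 = 1.557
D_Ganymede = 1.557 × 1.64 km = 2.55 km

D ≈ 2.55 km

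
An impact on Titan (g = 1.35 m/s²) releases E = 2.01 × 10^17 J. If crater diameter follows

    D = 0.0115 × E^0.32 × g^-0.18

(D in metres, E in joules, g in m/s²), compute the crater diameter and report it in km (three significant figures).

E^0.32 = (2.01 × 10^17)^0.32 = 3.444 × 10^5
g^-0.18 = 1.35^-0.18 = 0.9474
D = 0.0115 × 3.444 × 10^5 × 0.9474 = 3752 m
   = 3.752 km

D ≈ 3.75 km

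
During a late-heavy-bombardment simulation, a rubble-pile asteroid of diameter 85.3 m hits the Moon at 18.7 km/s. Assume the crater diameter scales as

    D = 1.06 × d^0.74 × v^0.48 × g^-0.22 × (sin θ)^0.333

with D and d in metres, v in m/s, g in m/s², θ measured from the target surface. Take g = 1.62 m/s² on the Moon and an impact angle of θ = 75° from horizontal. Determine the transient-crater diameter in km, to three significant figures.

In SI units: v = 18700 m/s.
d^0.74 = 85.3^0.74 = 26.85
v^0.48 = 18700^0.48 = 112.3
g^-0.22 = 1.62^-0.22 = 0.8993
(sin 75°)^0.333 = 0.9659^0.333 = 0.9885
D = 1.06 × 26.85 × 112.3 × 0.8993 × 0.9885 = 2841 m
   = 2.841 km

D ≈ 2.84 km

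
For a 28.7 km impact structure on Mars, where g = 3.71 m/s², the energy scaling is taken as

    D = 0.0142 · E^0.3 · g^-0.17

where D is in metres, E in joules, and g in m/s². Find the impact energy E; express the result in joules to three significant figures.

Rearranging: E = [D / (0.0142 · g^-0.17)]^(1/0.3).
D = 28700 m.
g^-0.17 = 3.71^-0.17 = 0.8002
D / (0.0142 × 0.8002) = 28700 / (0.01136) = 2.526 × 10^6
E = (2.526 × 10^6)^3.3333 = 2.194 × 10^21 J

E ≈ 2.19 × 10^21 J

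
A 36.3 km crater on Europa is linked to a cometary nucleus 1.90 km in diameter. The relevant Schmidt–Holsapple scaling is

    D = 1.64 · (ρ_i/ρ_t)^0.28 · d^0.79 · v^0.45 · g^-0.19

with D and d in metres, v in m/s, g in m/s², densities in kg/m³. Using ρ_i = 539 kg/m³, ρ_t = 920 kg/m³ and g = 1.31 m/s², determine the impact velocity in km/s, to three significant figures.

v ≈ 12.4 km/s

Rearranging for v: v = [D / (1.64 · (539/920)^0.28 · 1900^0.79 · 1.31^-0.19)]^(1/0.45).
D = 36300 m.
(539/920)^0.28 = 0.8610
1900^0.79 = 389.2
1.31^-0.19 = 0.9500
Denominator = 1.64 × 0.8610 × 389.2 × 0.9500 = 522.1
D / 522.1 = 36300 / 522.1 = 69.53
v = 69.53^(1/0.45) = 69.53^2.2222 = 12407 m/s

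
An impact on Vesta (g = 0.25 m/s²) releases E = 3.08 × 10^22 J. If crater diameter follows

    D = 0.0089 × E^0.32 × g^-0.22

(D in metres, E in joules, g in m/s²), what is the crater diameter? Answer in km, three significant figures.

E^0.32 = (3.08 × 10^22)^0.32 = 1.572 × 10^7
g^-0.22 = 0.25^-0.22 = 1.357
D = 0.0089 × 1.572 × 10^7 × 1.357 = 1.899 × 10^5 m
   = 189.9 km

D ≈ 190 km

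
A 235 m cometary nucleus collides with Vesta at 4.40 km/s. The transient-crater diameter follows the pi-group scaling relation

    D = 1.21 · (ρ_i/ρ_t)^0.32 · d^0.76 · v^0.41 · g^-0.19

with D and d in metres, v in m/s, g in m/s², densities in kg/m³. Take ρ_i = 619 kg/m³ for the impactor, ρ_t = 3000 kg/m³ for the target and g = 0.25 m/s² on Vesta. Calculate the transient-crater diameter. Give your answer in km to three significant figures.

D ≈ 1.88 km

In SI units: v = 4400 m/s.
(ρ_i/ρ_t)^0.32 = (619/3000)^0.32 = 0.6035
d^0.76 = 235^0.76 = 63.39
v^0.41 = 4400^0.41 = 31.18
g^-0.19 = 0.25^-0.19 = 1.301
D = 1.21 × 0.6035 × 63.39 × 31.18 × 1.301 = 1878 m
   = 1.878 km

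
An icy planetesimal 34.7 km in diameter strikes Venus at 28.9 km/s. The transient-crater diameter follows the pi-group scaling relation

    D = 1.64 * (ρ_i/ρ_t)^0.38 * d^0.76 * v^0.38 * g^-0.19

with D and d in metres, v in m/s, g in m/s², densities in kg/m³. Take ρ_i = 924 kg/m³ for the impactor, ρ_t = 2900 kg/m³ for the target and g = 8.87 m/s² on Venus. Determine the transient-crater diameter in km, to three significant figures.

In SI units: d = 34700 m, v = 28900 m/s.
(ρ_i/ρ_t)^0.38 = (924/2900)^0.38 = 0.6475
d^0.76 = 34700^0.76 = 2823
v^0.38 = 28900^0.38 = 49.56
g^-0.19 = 8.87^-0.19 = 0.6605
D = 1.64 × 0.6475 × 2823 × 49.56 × 0.6605 = 98129 m
   = 98.13 km

D ≈ 98.1 km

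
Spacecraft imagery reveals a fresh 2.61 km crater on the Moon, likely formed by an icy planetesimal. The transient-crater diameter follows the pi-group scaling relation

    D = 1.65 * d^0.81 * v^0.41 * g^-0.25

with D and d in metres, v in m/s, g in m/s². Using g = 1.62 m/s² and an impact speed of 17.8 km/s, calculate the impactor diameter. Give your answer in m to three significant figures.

Rearranging for d: d = [D / (1.65 · 17800^0.41 · 1.62^-0.25)]^(1/0.81).
D = 2610 m.
17800^0.41 = 55.29
1.62^-0.25 = 0.8864
Denominator = 1.65 × 55.29 × 0.8864 = 80.86
D / 80.86 = 2610 / 80.86 = 32.28
d = 32.28^(1/0.81) = 32.28^1.2346 = 72.93 m

d ≈ 72.9 m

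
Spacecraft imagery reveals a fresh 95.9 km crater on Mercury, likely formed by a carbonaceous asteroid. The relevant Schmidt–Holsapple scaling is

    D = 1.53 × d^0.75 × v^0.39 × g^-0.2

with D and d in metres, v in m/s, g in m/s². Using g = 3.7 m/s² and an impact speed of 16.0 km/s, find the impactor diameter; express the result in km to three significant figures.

Rearranging for d: d = [D / (1.53 · 16000^0.39 · 3.7^-0.2)]^(1/0.75).
D = 95900 m.
16000^0.39 = 43.61
3.7^-0.2 = 0.7698
Denominator = 1.53 × 43.61 × 0.7698 = 51.36
D / 51.36 = 95900 / 51.36 = 1867
d = 1867^(1/0.75) = 1867^1.3333 = 22984 m

d ≈ 23.0 km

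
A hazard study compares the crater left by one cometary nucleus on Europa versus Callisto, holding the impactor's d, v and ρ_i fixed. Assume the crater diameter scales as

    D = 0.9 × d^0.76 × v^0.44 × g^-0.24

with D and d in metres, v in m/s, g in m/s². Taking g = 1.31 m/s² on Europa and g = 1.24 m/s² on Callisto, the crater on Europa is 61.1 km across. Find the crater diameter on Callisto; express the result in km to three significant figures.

All impactor-dependent factors cancel in the ratio, leaving D_Callisto/D_Europa = (g_Callisto/g_Europa)^-0.24.
(1.24/1.31)^-0.24 = 0.9466^-0.24 = 1.013
D_Callisto = 1.013 × 61.1 km = 61.9 km

D ≈ 61.9 km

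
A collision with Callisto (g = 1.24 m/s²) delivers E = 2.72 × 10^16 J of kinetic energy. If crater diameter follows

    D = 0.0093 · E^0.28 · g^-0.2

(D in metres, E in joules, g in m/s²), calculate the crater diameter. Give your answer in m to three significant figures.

D ≈ 356 m

E^0.28 = (2.72 × 10^16)^0.28 = 3.996 × 10^4
g^-0.2 = 1.24^-0.2 = 0.9579
D = 0.0093 × 3.996 × 10^4 × 0.9579 = 356.0 m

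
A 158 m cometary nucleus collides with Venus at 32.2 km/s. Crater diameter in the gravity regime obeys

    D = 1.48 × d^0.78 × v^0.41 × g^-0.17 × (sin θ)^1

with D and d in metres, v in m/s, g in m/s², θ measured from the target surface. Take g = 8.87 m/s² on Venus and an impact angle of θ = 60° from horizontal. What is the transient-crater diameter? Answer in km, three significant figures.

D ≈ 3.23 km

In SI units: v = 32200 m/s.
d^0.78 = 158^0.78 = 51.87
v^0.41 = 32200^0.41 = 70.51
g^-0.17 = 8.87^-0.17 = 0.6900
(sin 60°)^1 = 0.8660^1 = 0.8660
D = 1.48 × 51.87 × 70.51 × 0.6900 × 0.8660 = 3234 m
   = 3.234 km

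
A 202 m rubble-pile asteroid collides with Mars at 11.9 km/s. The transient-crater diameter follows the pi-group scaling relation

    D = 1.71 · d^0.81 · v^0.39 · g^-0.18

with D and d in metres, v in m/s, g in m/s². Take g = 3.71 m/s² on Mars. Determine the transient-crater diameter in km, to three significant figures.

D ≈ 3.87 km

In SI units: v = 11900 m/s.
d^0.81 = 202^0.81 = 73.68
v^0.39 = 11900^0.39 = 38.86
g^-0.18 = 3.71^-0.18 = 0.7898
D = 1.71 × 73.68 × 38.86 × 0.7898 = 3867 m
   = 3.867 km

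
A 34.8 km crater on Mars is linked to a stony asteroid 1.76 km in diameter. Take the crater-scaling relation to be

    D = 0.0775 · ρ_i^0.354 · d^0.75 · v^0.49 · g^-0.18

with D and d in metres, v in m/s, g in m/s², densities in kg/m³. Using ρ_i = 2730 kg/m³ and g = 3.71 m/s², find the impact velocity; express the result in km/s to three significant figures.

Rearranging for v: v = [D / (0.0775 · 2730^0.354 · 1760^0.75 · 3.71^-0.18)]^(1/0.49).
D = 34800 m.
2730^0.354 = 16.46
1760^0.75 = 271.7
3.71^-0.18 = 0.7898
Denominator = 0.0775 × 16.46 × 271.7 × 0.7898 = 273.7
D / 273.7 = 34800 / 273.7 = 127.1
v = 127.1^(1/0.49) = 127.1^2.0408 = 19685 m/s

v ≈ 19.7 km/s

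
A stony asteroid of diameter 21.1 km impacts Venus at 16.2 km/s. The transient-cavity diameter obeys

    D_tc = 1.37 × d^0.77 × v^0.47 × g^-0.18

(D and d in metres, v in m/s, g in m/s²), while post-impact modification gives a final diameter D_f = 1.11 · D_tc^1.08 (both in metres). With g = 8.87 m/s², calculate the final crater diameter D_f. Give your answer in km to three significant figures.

In SI: d = 21100 m, v = 16200 m/s.
d^0.77 = 21100^0.77 = 2136
v^0.47 = 16200^0.47 = 95.16
g^-0.18 = 8.87^-0.18 = 0.6751
D_tc = 1.37 × 2136 × 95.16 × 0.6751 = 1.880 × 10^5 m
D_f = 1.11 × (1.880 × 10^5)^1.08 = 5.513 × 10^5 m
     = 551.3 km

D_f ≈ 551 km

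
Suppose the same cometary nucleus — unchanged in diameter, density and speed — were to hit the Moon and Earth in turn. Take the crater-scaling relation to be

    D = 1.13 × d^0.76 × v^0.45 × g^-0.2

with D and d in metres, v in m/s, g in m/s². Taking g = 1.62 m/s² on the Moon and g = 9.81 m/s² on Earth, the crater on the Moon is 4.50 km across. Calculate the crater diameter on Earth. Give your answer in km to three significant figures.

All impactor-dependent factors cancel in the ratio, leaving D_Earth/D_Moon = (g_Earth/g_Moon)^-0.2.
(9.81/1.62)^-0.2 = 6.056^-0.2 = 0.6975
D_Earth = 0.6975 × 4.50 km = 3.14 km

D ≈ 3.14 km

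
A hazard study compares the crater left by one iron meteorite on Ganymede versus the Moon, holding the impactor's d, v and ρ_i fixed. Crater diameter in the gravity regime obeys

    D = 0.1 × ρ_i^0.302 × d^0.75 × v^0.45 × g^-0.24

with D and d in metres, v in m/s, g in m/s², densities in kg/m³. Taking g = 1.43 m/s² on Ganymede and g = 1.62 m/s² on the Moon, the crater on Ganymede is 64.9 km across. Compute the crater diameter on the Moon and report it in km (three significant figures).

All impactor-dependent factors cancel in the ratio, leaving D_Moon/D_Ganymede = (g_Moon/g_Ganymede)^-0.24.
(1.62/1.43)^-0.24 = 1.133^-0.24 = 0.9705
D_Moon = 0.9705 × 64.9 km = 63.0 km

D ≈ 63.0 km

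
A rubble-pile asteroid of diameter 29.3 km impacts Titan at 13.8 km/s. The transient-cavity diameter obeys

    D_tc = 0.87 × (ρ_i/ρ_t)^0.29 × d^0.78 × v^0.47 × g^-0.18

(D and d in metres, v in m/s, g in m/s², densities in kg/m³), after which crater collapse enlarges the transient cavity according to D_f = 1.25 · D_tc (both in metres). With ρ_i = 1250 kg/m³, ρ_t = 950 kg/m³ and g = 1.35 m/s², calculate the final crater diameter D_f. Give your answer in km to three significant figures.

In SI: d = 29300 m, v = 13800 m/s.
(ρ_i/ρ_t)^0.29 = (1250/950)^0.29 = 1.083
d^0.78 = 29300^0.78 = 3049
v^0.47 = 13800^0.47 = 88.26
g^-0.18 = 1.35^-0.18 = 0.9474
D_tc = 0.87 × 1.083 × 3049 × 88.26 × 0.9474 = 2.402 × 10^5 m
D_f = 1.25 × 2.402 × 10^5 = 3.002 × 10^5 m
     = 300.2 km

D_f ≈ 300 km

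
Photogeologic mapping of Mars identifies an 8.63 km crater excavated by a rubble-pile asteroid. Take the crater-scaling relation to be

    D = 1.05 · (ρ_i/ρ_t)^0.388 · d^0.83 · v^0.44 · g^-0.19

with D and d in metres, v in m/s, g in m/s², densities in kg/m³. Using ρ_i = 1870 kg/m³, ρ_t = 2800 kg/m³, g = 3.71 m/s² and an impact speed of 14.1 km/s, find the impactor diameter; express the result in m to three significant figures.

d ≈ 536 m

Rearranging for d: d = [D / (1.05 · (1870/2800)^0.388 · 14100^0.44 · 3.71^-0.19)]^(1/0.83).
D = 8630 m.
(1870/2800)^0.388 = 0.8550
14100^0.44 = 66.94
3.71^-0.19 = 0.7795
Denominator = 1.05 × 0.8550 × 66.94 × 0.7795 = 46.84
D / 46.84 = 8630 / 46.84 = 184.2
d = 184.2^(1/0.83) = 184.2^1.2048 = 536.1 m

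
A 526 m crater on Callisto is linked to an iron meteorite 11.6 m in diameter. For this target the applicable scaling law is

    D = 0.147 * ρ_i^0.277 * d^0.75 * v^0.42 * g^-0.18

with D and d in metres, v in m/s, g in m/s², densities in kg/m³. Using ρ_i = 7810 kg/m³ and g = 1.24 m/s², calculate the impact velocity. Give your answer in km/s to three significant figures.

v ≈ 10.8 km/s

Rearranging for v: v = [D / (0.147 · 7810^0.277 · 11.6^0.75 · 1.24^-0.18)]^(1/0.42).
7810^0.277 = 11.97
11.6^0.75 = 6.286
1.24^-0.18 = 0.9620
Denominator = 0.147 × 11.97 × 6.286 × 0.9620 = 10.64
D / 10.64 = 526 / 10.64 = 49.44
v = 49.44^(1/0.42) = 49.44^2.381 = 10804 m/s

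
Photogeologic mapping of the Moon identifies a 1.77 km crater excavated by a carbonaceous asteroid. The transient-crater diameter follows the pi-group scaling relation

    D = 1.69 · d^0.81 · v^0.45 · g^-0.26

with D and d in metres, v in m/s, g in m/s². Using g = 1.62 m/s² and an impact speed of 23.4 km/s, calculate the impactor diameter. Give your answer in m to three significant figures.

d ≈ 23.4 m

Rearranging for d: d = [D / (1.69 · 23400^0.45 · 1.62^-0.26)]^(1/0.81).
D = 1770 m.
23400^0.45 = 92.50
1.62^-0.26 = 0.8821
Denominator = 1.69 × 92.50 × 0.8821 = 137.9
D / 137.9 = 1770 / 137.9 = 12.84
d = 12.84^(1/0.81) = 12.84^1.2346 = 23.37 m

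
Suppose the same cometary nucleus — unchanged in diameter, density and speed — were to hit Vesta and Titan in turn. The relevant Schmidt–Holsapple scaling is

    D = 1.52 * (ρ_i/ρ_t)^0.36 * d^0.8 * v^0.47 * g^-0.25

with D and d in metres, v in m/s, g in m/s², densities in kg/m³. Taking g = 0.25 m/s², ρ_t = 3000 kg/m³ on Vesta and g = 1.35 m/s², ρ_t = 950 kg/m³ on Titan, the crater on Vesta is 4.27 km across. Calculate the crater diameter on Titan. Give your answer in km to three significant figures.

D ≈ 4.24 km

The impactor-only factors (d, v, ρ_i) cancel in the ratio, leaving D_Titan/D_Vesta = (g_Titan/g_Vesta)^-0.25 · (ρ_t,Vesta/ρ_t,Titan)^0.36.
(1.35/0.25)^-0.25 = 5.400^-0.25 = 0.6560
(3000/950)^0.36 = 3.158^0.36 = 1.513
Ratio = 0.6560 × 1.513 = 0.9925
D_Titan = 0.9925 × 4.27 km = 4.24 km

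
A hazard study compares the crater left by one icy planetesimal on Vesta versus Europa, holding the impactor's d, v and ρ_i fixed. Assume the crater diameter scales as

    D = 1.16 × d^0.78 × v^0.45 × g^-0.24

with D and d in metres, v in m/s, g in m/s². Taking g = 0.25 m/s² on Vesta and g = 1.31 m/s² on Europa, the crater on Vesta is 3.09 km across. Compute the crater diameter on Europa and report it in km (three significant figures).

D ≈ 2.08 km

All impactor-dependent factors cancel in the ratio, leaving D_Europa/D_Vesta = (g_Europa/g_Vesta)^-0.24.
(1.31/0.25)^-0.24 = 5.240^-0.24 = 0.6720
D_Europa = 0.6720 × 3.09 km = 2.08 km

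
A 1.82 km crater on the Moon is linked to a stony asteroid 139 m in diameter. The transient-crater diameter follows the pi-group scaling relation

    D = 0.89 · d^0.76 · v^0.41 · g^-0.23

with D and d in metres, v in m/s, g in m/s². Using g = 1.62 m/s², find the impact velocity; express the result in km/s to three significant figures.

v ≈ 16.6 km/s

Rearranging for v: v = [D / (0.89 · 139^0.76 · 1.62^-0.23)]^(1/0.41).
D = 1820 m.
139^0.76 = 42.53
1.62^-0.23 = 0.8950
Denominator = 0.89 × 42.53 × 0.8950 = 33.88
D / 33.88 = 1820 / 33.88 = 53.72
v = 53.72^(1/0.41) = 53.72^2.439 = 16588 m/s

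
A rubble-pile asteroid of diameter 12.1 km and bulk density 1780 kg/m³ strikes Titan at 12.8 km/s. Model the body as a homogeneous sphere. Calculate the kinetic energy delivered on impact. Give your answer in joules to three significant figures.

E ≈ 1.35 × 10^23 J

d = 12100 m; v = 12800 m/s.
Mass m = (π/6) ρ d³ = (π/6) × 1780 × (12100)³ = 1.651 × 10^15 kg
E = ½ m v² = 0.5 × 1.651 × 10^15 × (12800)² = 1.352 × 10^23 J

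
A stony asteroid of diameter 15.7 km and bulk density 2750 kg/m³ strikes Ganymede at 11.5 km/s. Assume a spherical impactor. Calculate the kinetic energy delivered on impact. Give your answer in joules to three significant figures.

E ≈ 3.68 × 10^23 J

d = 15700 m; v = 11500 m/s.
Mass m = (π/6) ρ d³ = (π/6) × 2750 × (15700)³ = 5.572 × 10^15 kg
E = ½ m v² = 0.5 × 5.572 × 10^15 × (11500)² = 3.684 × 10^23 J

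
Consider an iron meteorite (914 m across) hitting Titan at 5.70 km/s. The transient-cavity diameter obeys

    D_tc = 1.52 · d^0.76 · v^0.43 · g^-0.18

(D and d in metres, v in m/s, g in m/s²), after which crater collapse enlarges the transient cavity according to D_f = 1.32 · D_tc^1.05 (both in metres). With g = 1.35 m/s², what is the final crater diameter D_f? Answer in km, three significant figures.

D_f ≈ 22.2 km

v = 5700 m/s.
d^0.76 = 914^0.76 = 178.0
v^0.43 = 5700^0.43 = 41.21
g^-0.18 = 1.35^-0.18 = 0.9474
D_tc = 1.52 × 178.0 × 41.21 × 0.9474 = 10560 m
D_f = 1.32 × (10560)^1.05 = 22152 m
     = 22.15 km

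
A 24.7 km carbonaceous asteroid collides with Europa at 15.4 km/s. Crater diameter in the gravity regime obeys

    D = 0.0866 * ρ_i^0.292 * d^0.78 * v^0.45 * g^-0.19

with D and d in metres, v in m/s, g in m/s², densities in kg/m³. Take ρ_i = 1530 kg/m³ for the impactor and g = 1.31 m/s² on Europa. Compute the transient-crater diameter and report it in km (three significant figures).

D ≈ 143 km

In SI units: d = 24700 m, v = 15400 m/s.
ρ_i^0.292 = 1530^0.292 = 8.510
d^0.78 = 24700^0.78 = 2669
v^0.45 = 15400^0.45 = 76.63
g^-0.19 = 1.31^-0.19 = 0.9500
D = 0.0866 × 8.510 × 2669 × 76.63 × 0.9500 = 1.432 × 10^5 m
   = 143.2 km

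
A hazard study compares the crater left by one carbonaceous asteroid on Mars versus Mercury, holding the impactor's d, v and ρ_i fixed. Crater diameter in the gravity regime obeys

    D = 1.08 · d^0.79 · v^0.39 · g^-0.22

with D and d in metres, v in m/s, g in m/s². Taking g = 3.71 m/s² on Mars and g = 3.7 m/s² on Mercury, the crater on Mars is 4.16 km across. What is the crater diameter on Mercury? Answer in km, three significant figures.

D ≈ 4.16 km

All impactor-dependent factors cancel in the ratio, leaving D_Mercury/D_Mars = (g_Mercury/g_Mars)^-0.22.
(3.7/3.71)^-0.22 = 0.9973^-0.22 = 1.001
D_Mercury = 1.001 × 4.16 km = 4.16 km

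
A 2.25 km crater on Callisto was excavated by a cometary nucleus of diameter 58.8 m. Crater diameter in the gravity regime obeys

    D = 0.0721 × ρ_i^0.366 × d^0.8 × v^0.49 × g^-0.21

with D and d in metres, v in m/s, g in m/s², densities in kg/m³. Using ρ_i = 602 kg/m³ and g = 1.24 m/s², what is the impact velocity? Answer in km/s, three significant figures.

v ≈ 17.7 km/s

Rearranging for v: v = [D / (0.0721 · 602^0.366 · 58.8^0.8 · 1.24^-0.21)]^(1/0.49).
D = 2250 m.
602^0.366 = 10.41
58.8^0.8 = 26.03
1.24^-0.21 = 0.9558
Denominator = 0.0721 × 10.41 × 26.03 × 0.9558 = 18.67
D / 18.67 = 2250 / 18.67 = 120.5
v = 120.5^(1/0.49) = 120.5^2.0408 = 17655 m/s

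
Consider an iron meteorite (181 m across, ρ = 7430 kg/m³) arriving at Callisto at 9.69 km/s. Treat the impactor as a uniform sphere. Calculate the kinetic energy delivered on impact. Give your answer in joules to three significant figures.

E ≈ 1.08 × 10^18 J

v = 9690 m/s.
Mass m = (π/6) ρ d³ = (π/6) × 7430 × (181)³ = 2.307 × 10^10 kg
E = ½ m v² = 0.5 × 2.307 × 10^10 × (9690)² = 1.083 × 10^18 J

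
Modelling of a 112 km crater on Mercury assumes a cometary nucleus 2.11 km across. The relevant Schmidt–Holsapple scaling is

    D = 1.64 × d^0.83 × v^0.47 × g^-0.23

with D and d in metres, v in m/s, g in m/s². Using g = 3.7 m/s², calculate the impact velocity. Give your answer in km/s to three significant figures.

Rearranging for v: v = [D / (1.64 · 2110^0.83 · 3.7^-0.23)]^(1/0.47).
D = 112000 m.
2110^0.83 = 574.3
3.7^-0.23 = 0.7401
Denominator = 1.64 × 574.3 × 0.7401 = 697.1
D / 697.1 = 112000 / 697.1 = 160.7
v = 160.7^(1/0.47) = 160.7^2.1277 = 49401 m/s

v ≈ 49.4 km/s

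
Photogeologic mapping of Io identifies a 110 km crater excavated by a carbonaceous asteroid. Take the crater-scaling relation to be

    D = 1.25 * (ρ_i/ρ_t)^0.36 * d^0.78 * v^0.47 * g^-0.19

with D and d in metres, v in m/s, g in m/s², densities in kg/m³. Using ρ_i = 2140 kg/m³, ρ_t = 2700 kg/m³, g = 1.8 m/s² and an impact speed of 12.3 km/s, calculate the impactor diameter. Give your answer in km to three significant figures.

d ≈ 9.63 km

Rearranging for d: d = [D / (1.25 · (2140/2700)^0.36 · 12300^0.47 · 1.8^-0.19)]^(1/0.78).
D = 110000 m.
(2140/2700)^0.36 = 0.9197
12300^0.47 = 83.61
1.8^-0.19 = 0.8943
Denominator = 1.25 × 0.9197 × 83.61 × 0.8943 = 85.96
D / 85.96 = 110000 / 85.96 = 1280
d = 1280^(1/0.78) = 1280^1.2821 = 9633 m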